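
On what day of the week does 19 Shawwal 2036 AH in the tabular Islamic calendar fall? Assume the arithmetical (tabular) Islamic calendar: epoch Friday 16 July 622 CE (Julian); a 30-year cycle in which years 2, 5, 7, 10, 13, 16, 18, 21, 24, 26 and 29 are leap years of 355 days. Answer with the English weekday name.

Equivalently 22 September 2597 Gregorian, JDN 2669860.
Since JDN mod 7 = 4 (0 = Monday), the day is Friday.

Friday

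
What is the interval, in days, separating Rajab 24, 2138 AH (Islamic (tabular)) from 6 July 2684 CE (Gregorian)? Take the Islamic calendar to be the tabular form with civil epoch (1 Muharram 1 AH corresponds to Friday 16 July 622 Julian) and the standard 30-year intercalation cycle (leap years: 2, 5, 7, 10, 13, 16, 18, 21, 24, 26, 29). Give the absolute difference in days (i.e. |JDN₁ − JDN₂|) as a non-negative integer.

4364

JDN of the first date = 2705922.
JDN of the second date = 2701558.
|2701558 − 2705922| = 4364.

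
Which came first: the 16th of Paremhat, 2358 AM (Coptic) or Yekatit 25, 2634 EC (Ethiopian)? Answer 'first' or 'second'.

First date → JDN 2686119; second date → JDN 2686098.
JDN 2686098 < JDN 2686119, so the second date is earlier.

second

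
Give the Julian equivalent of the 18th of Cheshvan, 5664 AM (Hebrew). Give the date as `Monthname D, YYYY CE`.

October 26, 1903 CE

Julian Day Number of the source date = 2416427.
Converting JDN 2416427 to the Julian calendar gives 26 October 1903 CE.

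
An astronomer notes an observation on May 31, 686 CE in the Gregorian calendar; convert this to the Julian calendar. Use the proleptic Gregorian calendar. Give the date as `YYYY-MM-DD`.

0686-05-28

At this point the Julian calendar is 3 days behind the Gregorian.
31 May 686 Gregorian − 3 days → 28 May 686 Julian.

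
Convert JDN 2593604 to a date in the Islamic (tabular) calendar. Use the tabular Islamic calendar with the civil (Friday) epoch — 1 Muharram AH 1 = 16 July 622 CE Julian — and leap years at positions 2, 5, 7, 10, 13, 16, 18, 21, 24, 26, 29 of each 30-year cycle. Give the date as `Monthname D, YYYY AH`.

Sha'ban 11, 1821 AH

JDN 2593604 is 11 December 2388 in the Gregorian calendar.
In the tabular Islamic calendar that day is Sha'ban 11, 1821 AH.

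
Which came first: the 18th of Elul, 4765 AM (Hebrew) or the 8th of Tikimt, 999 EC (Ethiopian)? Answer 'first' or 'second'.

first

Converting both to JDN: 2088373 vs 2088777; the smaller is the first.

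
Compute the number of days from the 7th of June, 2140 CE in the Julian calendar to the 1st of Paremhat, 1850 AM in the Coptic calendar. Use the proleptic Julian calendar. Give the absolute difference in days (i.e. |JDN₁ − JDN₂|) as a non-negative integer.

2294

First date → JDN 2502851; second date → JDN 2500557.
The interval is |2502851 − 2500557| = 2294 days.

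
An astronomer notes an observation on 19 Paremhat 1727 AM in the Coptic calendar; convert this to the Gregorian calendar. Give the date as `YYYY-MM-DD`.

Both dates share Julian Day Number 2455649; in the Gregorian calendar that is 28 March 2011 CE.

2011-03-28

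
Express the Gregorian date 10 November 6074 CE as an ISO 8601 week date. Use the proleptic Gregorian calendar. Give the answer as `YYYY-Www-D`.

The weekday is Saturday (ISO weekday 6).
That Saturday belongs to ISO week 45 of ISO year 6074.

6074-W45-6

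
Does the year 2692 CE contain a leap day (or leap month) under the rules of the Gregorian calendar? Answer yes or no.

yes

2692 is divisible by 4 and not by 100, so it is a leap year.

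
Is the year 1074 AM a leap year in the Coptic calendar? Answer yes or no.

no

1074 mod 4 = 2; in the Coptic calendar a year is leap when year mod 4 = 3, so it is a common year.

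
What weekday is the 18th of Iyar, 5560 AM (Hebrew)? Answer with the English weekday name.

In the Gregorian calendar this is 13 May 1800 (JDN 2378629).
JDN 2378629 mod 7 = 1, and JDN 0 was a Monday, so this is a Tuesday.

Tuesday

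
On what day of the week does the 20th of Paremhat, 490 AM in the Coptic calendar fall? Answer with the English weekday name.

Equivalently 20 March 774 Gregorian, JDN 2003836.
Since JDN mod 7 = 2 (0 = Monday), the day is Wednesday.

Wednesday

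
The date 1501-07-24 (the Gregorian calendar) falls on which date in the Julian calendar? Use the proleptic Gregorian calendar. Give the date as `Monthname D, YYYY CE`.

July 14, 1501 CE

At this point the Julian calendar is 10 days behind the Gregorian.
24 July 1501 Gregorian − 10 days → 14 July 1501 Julian.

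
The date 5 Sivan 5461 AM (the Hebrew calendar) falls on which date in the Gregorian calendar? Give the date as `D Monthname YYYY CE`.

11 June 1701 CE

Both dates share Julian Day Number 2342499; in the Gregorian calendar that is 11 June 1701 CE.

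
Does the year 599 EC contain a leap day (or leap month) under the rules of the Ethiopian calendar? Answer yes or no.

yes

599 mod 4 = 3; in the Ethiopian calendar a year is leap when year mod 4 = 3, so it is a leap year.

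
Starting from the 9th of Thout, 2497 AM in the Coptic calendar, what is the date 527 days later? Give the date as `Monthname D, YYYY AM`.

Counting 527 days forward from JDN 2736702 reaches JDN 2737229, which is Meshir 21, 2498 AM.

Meshir 21, 2498 AM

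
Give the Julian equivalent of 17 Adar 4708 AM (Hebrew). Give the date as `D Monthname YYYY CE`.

1 March 948 CE

Julian Day Number of the source date = 2067375.
Converting JDN 2067375 to the Julian calendar gives 1 March 948 CE.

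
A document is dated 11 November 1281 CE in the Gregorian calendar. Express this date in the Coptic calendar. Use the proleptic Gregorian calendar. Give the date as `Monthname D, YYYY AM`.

Hathor 8, 998 AM

Julian Day Number of the source date = 2189251.
Converting JDN 2189251 to the Coptic calendar gives 8 Hathor 998 AM.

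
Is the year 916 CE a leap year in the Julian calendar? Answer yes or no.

916 mod 4 = 0, so it is a leap year in the Julian calendar.

yes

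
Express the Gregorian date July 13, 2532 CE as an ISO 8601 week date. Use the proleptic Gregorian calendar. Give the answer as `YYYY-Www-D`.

2532-W28-7

The weekday is Sunday (ISO weekday 7).
That Sunday belongs to ISO week 28 of ISO year 2532.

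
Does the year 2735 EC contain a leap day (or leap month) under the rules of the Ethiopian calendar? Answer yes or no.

yes

2735 mod 4 = 3; in the Ethiopian calendar a year is leap when year mod 4 = 3, so it is a leap year.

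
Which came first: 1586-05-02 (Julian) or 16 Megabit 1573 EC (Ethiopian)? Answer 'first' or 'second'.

second

First date → JDN 2300466; second date → JDN 2298589.
JDN 2298589 < JDN 2300466, so the second date is earlier.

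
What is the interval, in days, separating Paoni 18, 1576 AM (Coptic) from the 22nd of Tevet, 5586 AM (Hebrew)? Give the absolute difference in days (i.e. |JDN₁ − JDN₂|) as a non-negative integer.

12593

First date → JDN 2400586; second date → JDN 2387993.
The interval is |2400586 − 2387993| = 12593 days.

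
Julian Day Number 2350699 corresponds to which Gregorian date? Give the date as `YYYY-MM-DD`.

1723-11-23

JDN 2451545 is 1 Jan 2000; 2350699 is −100846 days from there.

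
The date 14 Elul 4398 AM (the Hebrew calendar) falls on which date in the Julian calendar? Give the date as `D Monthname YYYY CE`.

29 August 638 CE

The source date corresponds to 1 September 638 in the proleptic Gregorian calendar (JDN 1954328).
That day falls on 29 August 638 CE in the Julian calendar.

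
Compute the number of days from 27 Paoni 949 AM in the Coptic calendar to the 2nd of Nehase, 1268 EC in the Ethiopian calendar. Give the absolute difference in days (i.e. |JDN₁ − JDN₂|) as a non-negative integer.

First date → JDN 2171583; second date → JDN 2187324.
The interval is |2171583 − 2187324| = 15741 days.

15741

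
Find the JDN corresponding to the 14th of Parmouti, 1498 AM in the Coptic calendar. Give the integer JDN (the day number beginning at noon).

2372032

Equivalently 20 April 1782 (Gregorian).
JDN 2299161 is 15 October 1582 CE (Gregorian); the target day is +72871 days from there, so JDN = 2372032.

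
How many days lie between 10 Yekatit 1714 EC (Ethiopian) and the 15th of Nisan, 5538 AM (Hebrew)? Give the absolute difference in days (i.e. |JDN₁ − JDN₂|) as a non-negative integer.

First date → JDN 2350053; second date → JDN 2370563.
The interval is |2350053 − 2370563| = 20510 days.

20510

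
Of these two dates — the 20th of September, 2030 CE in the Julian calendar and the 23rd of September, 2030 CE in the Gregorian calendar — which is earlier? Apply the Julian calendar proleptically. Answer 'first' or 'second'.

Converting both to JDN: 2462778 vs 2462768; the smaller is the second.

second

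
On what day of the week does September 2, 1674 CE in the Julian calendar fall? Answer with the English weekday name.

Equivalently 12 September 1674 Gregorian, JDN 2332731.
JDN 2332731 mod 7 = 2, and JDN 0 was a Monday, so this is a Wednesday.

Wednesday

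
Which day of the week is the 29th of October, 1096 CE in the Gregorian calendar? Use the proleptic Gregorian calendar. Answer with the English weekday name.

JDN 2121668 mod 7 = 3, and JDN 0 was a Monday, so this is a Thursday.

Thursday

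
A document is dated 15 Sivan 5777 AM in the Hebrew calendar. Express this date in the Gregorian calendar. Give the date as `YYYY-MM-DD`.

2017-06-09

Julian Day Number of the source date = 2457914.
Converting JDN 2457914 to the Gregorian calendar gives 9 June 2017 CE.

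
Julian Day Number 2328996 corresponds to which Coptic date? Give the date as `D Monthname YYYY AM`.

JDN 2328996 is 21 June 1664 in the Gregorian calendar.
In the Coptic calendar that day is 17 Paoni 1380 AM.

17 Paoni 1380 AM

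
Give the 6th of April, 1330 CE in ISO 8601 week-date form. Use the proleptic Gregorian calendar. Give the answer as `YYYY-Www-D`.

The weekday is Thursday (ISO weekday 4).
That Thursday belongs to ISO week 14 of ISO year 1330.

1330-W14-4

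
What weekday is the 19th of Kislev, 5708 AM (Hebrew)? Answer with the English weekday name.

Tuesday

Equivalently 2 December 1947 Gregorian, JDN 2432522.
JDN 2432522 mod 7 = 1, and JDN 0 was a Monday, so this is a Tuesday.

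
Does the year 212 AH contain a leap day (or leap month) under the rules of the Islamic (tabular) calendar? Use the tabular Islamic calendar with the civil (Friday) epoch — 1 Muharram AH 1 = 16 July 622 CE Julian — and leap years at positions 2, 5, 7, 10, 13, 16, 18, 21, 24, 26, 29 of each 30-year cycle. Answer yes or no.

yes

Year 212 AH is year 2 of its 30-year cycle; leap positions are 2, 5, 7, 10, 13, 16, 18, 21, 24, 26, 29, so it is a leap year (355 days).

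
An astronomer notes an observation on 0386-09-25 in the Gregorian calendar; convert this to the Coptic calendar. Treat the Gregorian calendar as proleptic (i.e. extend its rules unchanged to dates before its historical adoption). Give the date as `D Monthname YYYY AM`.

Julian Day Number of the source date = 1862311.
Converting JDN 1862311 to the Coptic calendar gives 27 Thout 103 AM.

27 Thout 103 AM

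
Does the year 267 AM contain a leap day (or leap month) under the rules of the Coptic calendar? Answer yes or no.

267 mod 4 = 3; in the Coptic calendar a year is leap when year mod 4 = 3, so it is a leap year.

yes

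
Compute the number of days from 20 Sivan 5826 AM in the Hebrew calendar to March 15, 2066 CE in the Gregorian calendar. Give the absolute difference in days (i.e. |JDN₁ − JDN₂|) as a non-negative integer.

JDN of the first date = 2475815.
JDN of the second date = 2475725.
|2475725 − 2475815| = 90.

90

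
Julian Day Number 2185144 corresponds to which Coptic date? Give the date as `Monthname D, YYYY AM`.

Mesori 14, 986 AM

The proleptic Gregorian equivalent of JDN 2185144 is 14 August 1270.
In the Coptic calendar that day is Mesori 14, 986 AM.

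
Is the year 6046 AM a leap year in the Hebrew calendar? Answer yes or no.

Hebrew year 6046 is year 4 of its 19-year Metonic cycle; leap years are at positions 3, 6, 8, 11, 14, 17, 19, so it is a common year (12 months).

no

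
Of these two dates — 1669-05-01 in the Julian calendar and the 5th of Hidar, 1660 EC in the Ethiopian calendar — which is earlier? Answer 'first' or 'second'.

second

First date → JDN 2330781; second date → JDN 2330235.
JDN 2330235 < JDN 2330781, so the second date is earlier.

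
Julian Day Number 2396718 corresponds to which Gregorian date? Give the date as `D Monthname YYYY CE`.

21 November 1849 CE

Counting from JDN 2299161 = 15 Oct 1582 gives an offset of 97557 days.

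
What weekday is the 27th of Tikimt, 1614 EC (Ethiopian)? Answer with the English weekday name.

Wednesday

This is JDN 2313425 (3 November 1621 Gregorian).
2313425 ≡ 2 (mod 7); counting from Monday = 0 gives Wednesday.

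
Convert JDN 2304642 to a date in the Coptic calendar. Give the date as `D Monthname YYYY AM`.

10 Paopi 1314 AM

JDN 2304642 is 17 October 1597 in the Gregorian calendar.
In the Coptic calendar that day is 10 Paopi 1314 AM.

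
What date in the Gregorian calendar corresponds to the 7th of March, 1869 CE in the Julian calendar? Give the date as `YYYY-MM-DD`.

1869-03-19

For dates in this range the Gregorian date is 12 days ahead of the Julian.
7 March 1869 Julian + 12 days → 19 March 1869 Gregorian.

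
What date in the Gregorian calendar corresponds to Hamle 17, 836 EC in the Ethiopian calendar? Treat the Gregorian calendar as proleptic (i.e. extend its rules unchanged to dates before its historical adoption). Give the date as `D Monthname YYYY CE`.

15 July 844 CE

Julian Day Number of the source date = 2029521.
Converting JDN 2029521 to the Gregorian calendar gives 15 July 844 CE.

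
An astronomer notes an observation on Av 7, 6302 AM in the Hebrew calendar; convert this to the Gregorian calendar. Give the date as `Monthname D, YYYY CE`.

July 20, 2542 CE

Both dates share Julian Day Number 2649707; in the Gregorian calendar that is 20 July 2542 CE.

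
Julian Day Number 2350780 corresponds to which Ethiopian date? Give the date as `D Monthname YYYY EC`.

The Gregorian equivalent of JDN 2350780 is 12 February 1724.
In the Ethiopian calendar that day is 6 Yekatit 1716 EC.

6 Yekatit 1716 EC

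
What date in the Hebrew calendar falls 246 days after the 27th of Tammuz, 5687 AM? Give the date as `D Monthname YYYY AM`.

The starting date is JDN 2425089; 2425089 + 246 = 2425335.
JDN 2425335 corresponds to 8 Nisan 5688 AM.

8 Nisan 5688 AM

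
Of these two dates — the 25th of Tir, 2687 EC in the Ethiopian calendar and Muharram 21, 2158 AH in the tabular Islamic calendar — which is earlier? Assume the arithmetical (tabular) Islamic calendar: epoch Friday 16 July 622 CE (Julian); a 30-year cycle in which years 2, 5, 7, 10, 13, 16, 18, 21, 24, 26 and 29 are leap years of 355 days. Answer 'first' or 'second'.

First date → JDN 2705426; second date → JDN 2712829.
JDN 2705426 < JDN 2712829, so the first date is earlier.

first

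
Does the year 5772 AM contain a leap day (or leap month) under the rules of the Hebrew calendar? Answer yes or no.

no

Hebrew year 5772 is year 15 of its 19-year Metonic cycle; leap years are at positions 3, 6, 8, 11, 14, 17, 19, so it is a common year (12 months).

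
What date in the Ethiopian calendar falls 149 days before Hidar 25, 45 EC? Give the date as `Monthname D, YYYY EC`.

Hamle 1, 44 EC

Counting 149 days back from JDN 1740376 reaches JDN 1740227, which is Hamle 1, 44 EC.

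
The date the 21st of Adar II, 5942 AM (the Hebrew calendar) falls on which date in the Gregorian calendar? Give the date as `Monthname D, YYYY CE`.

Julian Day Number of the source date = 2518104.
Converting JDN 2518104 to the Gregorian calendar gives 26 March 2182 CE.

March 26, 2182 CE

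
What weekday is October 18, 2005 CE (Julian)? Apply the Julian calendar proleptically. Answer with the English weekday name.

Monday

Equivalently 31 October 2005 Gregorian, JDN 2453675.
Since JDN mod 7 = 0 (0 = Monday), the day is Monday.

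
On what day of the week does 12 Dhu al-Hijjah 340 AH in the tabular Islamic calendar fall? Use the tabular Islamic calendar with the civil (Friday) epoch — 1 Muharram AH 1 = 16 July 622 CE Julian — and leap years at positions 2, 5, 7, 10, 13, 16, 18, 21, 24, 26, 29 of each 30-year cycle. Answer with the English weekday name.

In the proleptic Gregorian calendar this is 15 May 952 (JDN 2068906).
2068906 ≡ 0 (mod 7); counting from Monday = 0 gives Monday.

Monday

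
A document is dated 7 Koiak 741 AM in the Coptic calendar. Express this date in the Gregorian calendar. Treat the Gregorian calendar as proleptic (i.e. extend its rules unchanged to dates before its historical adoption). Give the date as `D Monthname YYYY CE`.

9 December 1024 CE

Julian Day Number of the source date = 2095411.
Converting JDN 2095411 to the Gregorian calendar gives 9 December 1024 CE.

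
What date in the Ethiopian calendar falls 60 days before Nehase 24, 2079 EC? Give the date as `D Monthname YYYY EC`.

The starting date is JDN 2483563; 2483563 − 60 = 2483503.
JDN 2483503 corresponds to 24 Sene 2079 EC.

24 Sene 2079 EC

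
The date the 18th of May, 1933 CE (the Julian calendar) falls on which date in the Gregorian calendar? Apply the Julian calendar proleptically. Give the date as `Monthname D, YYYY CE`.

For dates in this range the Gregorian date is 13 days ahead of the Julian.
18 May 1933 Julian + 13 days → 31 May 1933 Gregorian.

May 31, 1933 CE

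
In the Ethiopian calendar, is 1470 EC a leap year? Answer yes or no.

1470 mod 4 = 2; in the Ethiopian calendar a year is leap when year mod 4 = 3, so it is a common year.

no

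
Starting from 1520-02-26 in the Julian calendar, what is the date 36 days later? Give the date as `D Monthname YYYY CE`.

2 April 1520 CE

Counting 36 days forward from JDN 2276294 reaches JDN 2276330, which is 2 April 1520 CE.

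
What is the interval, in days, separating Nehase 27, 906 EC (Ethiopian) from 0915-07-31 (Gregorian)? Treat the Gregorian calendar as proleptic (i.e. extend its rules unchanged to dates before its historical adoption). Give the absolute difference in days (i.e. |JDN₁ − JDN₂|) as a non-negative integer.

340

JDN of the first date = 2055128.
JDN of the second date = 2055468.
|2055468 − 2055128| = 340.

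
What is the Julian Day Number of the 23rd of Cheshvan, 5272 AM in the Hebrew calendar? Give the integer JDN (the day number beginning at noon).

2273268

In the proleptic Gregorian calendar the same day is 24 November 1511.
JDN 2400001 is 17 November 1858 CE (Gregorian), MJD 0; the target day is −126733 days from there, so JDN = 2273268.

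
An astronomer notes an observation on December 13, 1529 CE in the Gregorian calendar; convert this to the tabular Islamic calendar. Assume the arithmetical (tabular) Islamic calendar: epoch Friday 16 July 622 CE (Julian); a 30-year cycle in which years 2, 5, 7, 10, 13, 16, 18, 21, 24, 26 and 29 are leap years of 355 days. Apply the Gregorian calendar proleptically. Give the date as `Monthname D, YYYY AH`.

Rabi' al-Thani 1, 936 AH

Julian Day Number of the source date = 2279862.
Converting JDN 2279862 to the tabular Islamic calendar gives 1 Rabi' al-Thani 936 AH.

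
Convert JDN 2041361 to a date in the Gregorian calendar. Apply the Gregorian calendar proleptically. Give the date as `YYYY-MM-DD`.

0876-12-14

JDN 2451545 is 1 Jan 2000; 2041361 is −410184 days from there.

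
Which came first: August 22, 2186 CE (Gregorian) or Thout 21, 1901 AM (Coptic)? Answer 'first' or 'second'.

The two dates have Julian Day Numbers 2519714 and 2519025 respectively.
Since 2519025 < 2519714, the second date comes first.

second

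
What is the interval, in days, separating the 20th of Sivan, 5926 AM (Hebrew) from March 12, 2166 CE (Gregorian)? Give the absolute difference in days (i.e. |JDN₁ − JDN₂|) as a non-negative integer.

98

First date → JDN 2512344; second date → JDN 2512246.
The interval is |2512344 − 2512246| = 98 days.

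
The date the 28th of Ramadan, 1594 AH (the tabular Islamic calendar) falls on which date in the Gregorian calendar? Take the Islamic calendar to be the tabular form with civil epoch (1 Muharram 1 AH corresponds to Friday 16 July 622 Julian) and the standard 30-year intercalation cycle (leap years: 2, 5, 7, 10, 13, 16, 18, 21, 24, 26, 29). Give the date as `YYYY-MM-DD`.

2168-10-30

Both dates share Julian Day Number 2513209; in the Gregorian calendar that is 30 October 2168 CE.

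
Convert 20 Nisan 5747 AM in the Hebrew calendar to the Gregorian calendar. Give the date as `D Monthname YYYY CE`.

Julian Day Number of the source date = 2446905.
Converting JDN 2446905 to the Gregorian calendar gives 19 April 1987 CE.

19 April 1987 CE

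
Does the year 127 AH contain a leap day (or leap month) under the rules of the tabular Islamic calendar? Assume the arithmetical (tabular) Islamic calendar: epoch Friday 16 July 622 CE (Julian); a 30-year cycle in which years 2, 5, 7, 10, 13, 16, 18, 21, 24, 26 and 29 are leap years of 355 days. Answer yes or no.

Year 127 AH is year 7 of its 30-year cycle; leap positions are 2, 5, 7, 10, 13, 16, 18, 21, 24, 26, 29, so it is a leap year (355 days).

yes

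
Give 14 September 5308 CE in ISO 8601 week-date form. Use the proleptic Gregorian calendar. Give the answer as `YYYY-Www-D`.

5308-W37-5

The weekday is Friday (ISO weekday 5).
That Friday belongs to ISO week 37 of ISO year 5308.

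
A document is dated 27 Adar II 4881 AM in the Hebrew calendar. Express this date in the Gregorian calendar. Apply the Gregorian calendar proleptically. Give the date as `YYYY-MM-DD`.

Julian Day Number of the source date = 2130581.
Converting JDN 2130581 to the Gregorian calendar gives 26 March 1121 CE.

1121-03-26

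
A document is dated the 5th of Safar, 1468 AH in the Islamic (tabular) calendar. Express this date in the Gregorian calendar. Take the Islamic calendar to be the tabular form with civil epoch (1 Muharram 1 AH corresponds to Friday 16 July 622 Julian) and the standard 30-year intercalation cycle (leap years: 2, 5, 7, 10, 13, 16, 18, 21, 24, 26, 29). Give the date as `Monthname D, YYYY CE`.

Both dates share Julian Day Number 2468330; in the Gregorian calendar that is 15 December 2045 CE.

December 15, 2045 CE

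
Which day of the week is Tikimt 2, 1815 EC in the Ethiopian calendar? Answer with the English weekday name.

Equivalently 11 October 1822 Gregorian, JDN 2386815.
Since JDN mod 7 = 4 (0 = Monday), the day is Friday.

Friday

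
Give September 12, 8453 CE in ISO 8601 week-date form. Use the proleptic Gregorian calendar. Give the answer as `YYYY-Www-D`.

The weekday is Friday (ISO weekday 5).
That Friday belongs to ISO week 37 of ISO year 8453.

8453-W37-5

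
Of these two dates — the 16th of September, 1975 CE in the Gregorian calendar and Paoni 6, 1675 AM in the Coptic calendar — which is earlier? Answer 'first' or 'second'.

First date → JDN 2442672; second date → JDN 2436733.
JDN 2436733 < JDN 2442672, so the second date is earlier.

second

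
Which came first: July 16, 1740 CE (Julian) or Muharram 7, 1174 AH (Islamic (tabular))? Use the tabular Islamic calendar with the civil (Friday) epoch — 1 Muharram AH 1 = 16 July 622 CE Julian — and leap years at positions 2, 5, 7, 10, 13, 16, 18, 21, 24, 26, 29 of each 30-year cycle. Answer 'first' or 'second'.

The two dates have Julian Day Numbers 2356790 and 2364118 respectively.
Since 2356790 < 2364118, the first date comes first.

first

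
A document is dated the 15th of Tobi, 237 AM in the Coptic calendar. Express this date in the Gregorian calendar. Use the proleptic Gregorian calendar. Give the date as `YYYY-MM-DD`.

Both dates share Julian Day Number 1911363; in the Gregorian calendar that is 12 January 521 CE.

0521-01-12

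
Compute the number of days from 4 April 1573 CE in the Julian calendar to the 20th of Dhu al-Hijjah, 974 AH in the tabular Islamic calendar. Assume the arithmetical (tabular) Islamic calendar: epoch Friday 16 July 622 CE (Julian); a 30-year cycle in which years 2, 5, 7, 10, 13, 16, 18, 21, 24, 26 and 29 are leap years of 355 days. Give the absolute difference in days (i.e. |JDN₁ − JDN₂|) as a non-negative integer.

First date → JDN 2295690; second date → JDN 2293583.
The interval is |2295690 − 2293583| = 2107 days.

2107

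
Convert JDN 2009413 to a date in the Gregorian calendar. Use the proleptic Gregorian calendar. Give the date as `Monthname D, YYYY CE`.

June 26, 789 CE

JDN 2451545 is 1 Jan 2000; 2009413 is −442132 days from there.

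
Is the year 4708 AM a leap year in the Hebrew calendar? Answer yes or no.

no

Hebrew year 4708 is year 15 of its 19-year Metonic cycle; leap years are at positions 3, 6, 8, 11, 14, 17, 19, so it is a common year (12 months).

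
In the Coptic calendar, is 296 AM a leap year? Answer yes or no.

296 mod 4 = 0; in the Coptic calendar a year is leap when year mod 4 = 3, so it is a common year.

no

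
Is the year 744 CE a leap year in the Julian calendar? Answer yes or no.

744 mod 4 = 0, so it is a leap year in the Julian calendar.

yes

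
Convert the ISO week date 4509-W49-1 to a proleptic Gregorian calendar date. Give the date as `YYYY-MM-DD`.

4509-12-02

ISO week 1 of 4509 is the week containing the first Thursday of 4509.
Week 49, day 1 (Monday) lands on 4509-12-02.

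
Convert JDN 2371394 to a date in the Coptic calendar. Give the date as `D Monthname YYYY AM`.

16 Epip 1496 AM

JDN 2371394 is 21 July 1780 in the Gregorian calendar.
In the Coptic calendar that day is 16 Epip 1496 AM.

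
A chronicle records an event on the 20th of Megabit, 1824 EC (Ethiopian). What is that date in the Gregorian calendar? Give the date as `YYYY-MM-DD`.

Both dates share Julian Day Number 2390271; in the Gregorian calendar that is 28 March 1832 CE.

1832-03-28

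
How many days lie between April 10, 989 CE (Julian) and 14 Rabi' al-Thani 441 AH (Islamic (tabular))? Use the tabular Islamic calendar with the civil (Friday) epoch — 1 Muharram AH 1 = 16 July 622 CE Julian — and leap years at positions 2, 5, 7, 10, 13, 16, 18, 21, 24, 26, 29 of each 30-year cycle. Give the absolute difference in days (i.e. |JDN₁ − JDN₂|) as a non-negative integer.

22073

JDN of the first date = 2082390.
JDN of the second date = 2104463.
|2104463 − 2082390| = 22073.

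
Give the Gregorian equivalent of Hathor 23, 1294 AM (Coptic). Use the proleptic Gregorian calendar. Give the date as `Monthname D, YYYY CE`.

November 29, 1577 CE

Julian Day Number of the source date = 2297380.
Converting JDN 2297380 to the Gregorian calendar gives 29 November 1577 CE.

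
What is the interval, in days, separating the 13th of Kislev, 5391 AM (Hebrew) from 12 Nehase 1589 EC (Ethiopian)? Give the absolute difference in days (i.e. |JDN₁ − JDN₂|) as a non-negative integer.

JDN of the first date = 2316727.
JDN of the second date = 2304579.
|2304579 − 2316727| = 12148.

12148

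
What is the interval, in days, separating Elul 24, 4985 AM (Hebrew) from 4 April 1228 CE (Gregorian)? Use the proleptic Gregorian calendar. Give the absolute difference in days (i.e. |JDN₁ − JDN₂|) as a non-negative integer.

942

JDN of the first date = 2168730.
JDN of the second date = 2169672.
|2169672 − 2168730| = 942.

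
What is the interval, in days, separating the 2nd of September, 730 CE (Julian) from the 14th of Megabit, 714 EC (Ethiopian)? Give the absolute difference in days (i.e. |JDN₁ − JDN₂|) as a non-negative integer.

3098

First date → JDN 1987935; second date → JDN 1984837.
The interval is |1987935 − 1984837| = 3098 days.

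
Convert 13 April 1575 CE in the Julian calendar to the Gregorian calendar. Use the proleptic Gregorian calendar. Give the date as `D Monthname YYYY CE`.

For dates in this range the Gregorian date is 10 days ahead of the Julian.
13 April 1575 Julian + 10 days → 23 April 1575 Gregorian.

23 April 1575 CE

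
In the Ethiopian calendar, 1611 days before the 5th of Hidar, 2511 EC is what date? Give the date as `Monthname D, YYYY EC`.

Counting 1611 days back from JDN 2641062 reaches JDN 2639451, which is Sene 10, 2506 EC.

Sene 10, 2506 EC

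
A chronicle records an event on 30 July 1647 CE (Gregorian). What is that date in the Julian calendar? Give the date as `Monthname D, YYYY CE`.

At this point the Julian calendar is 10 days behind the Gregorian.
30 July 1647 Gregorian − 10 days → 20 July 1647 Julian.

July 20, 1647 CE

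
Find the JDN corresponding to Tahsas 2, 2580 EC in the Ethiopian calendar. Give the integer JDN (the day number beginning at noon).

2666292

Equivalently 16 December 2587 (Gregorian).
JDN 2451545 is 1 January 2000 CE (Gregorian); the target day is +214747 days from there, so JDN = 2666292.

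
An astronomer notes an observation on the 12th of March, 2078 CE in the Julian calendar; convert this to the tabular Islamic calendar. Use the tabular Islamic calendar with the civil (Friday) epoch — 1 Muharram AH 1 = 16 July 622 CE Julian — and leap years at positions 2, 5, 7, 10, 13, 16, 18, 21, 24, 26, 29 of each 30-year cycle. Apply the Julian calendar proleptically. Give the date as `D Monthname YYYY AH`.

11 Jumada al-Awwal 1501 AH

Both dates share Julian Day Number 2480118; in the tabular Islamic calendar that is 11 Jumada al-Awwal 1501 AH.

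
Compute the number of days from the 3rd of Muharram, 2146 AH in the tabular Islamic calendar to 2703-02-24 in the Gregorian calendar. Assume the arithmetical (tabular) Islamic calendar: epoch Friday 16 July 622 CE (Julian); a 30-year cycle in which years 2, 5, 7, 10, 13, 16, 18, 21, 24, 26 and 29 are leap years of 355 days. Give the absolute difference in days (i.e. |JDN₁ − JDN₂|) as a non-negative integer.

First date → JDN 2708558; second date → JDN 2708364.
The interval is |2708558 − 2708364| = 194 days.

194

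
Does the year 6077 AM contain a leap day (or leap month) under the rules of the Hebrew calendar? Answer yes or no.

no

Hebrew year 6077 is year 16 of its 19-year Metonic cycle; leap years are at positions 3, 6, 8, 11, 14, 17, 19, so it is a common year (12 months).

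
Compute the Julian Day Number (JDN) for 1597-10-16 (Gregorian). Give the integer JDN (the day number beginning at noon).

JDN 2451545 is 1 January 2000 CE (Gregorian); the target day is −146904 days from there, so JDN = 2304641.

2304641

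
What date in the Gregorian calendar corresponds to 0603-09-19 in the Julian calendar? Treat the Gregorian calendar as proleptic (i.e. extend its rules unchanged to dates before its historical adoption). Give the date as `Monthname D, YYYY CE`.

September 22, 603 CE

At this point the Julian calendar is 3 days behind the Gregorian.
19 September 603 Julian + 3 days → 22 September 603 Gregorian.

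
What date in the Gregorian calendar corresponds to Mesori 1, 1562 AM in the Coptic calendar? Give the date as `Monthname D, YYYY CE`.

Both dates share Julian Day Number 2395515; in the Gregorian calendar that is 6 August 1846 CE.

August 6, 1846 CE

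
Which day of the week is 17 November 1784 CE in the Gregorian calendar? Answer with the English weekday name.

2372974 ≡ 2 (mod 7); counting from Monday = 0 gives Wednesday.

Wednesday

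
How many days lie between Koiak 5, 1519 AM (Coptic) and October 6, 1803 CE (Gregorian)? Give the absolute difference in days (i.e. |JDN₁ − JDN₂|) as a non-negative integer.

First date → JDN 2379573; second date → JDN 2379870.
The interval is |2379573 − 2379870| = 297 days.

297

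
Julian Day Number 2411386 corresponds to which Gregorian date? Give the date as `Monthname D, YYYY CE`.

JDN 2451545 is 1 Jan 2000; 2411386 is −40159 days from there.

January 18, 1890 CE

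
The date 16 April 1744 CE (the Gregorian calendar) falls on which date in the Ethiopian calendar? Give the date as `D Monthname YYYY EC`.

Julian Day Number of the source date = 2358149.
Converting JDN 2358149 to the Ethiopian calendar gives 10 Miyazya 1736 EC.

10 Miyazya 1736 EC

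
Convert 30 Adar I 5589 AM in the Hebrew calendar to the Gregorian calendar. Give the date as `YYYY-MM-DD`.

Both dates share Julian Day Number 2389152; in the Gregorian calendar that is 5 March 1829 CE.

1829-03-05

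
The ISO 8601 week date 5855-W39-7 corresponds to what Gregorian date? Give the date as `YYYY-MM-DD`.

5855-09-30

ISO week 1 of 5855 is the week containing the first Thursday of 5855.
Week 39, day 7 (Sunday) lands on 5855-09-30.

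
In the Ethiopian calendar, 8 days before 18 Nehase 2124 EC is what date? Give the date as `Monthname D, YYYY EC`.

Nehase 10, 2124 EC

The starting date is JDN 2499994; 2499994 − 8 = 2499986.
JDN 2499986 corresponds to Nehase 10, 2124 EC.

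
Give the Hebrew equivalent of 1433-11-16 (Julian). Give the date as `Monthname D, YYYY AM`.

Julian Day Number of the source date = 2244781.
Converting JDN 2244781 to the Hebrew calendar gives 4 Kislev 5194 AM.

Kislev 4, 5194 AM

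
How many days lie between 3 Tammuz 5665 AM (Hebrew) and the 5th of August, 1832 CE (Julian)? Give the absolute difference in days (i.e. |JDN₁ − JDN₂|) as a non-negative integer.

First date → JDN 2417033; second date → JDN 2390413.
The interval is |2417033 − 2390413| = 26620 days.

26620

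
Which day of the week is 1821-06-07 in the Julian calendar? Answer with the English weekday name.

Tuesday

In the Gregorian calendar this is 19 June 1821 (JDN 2386336).
Since JDN mod 7 = 1 (0 = Monday), the day is Tuesday.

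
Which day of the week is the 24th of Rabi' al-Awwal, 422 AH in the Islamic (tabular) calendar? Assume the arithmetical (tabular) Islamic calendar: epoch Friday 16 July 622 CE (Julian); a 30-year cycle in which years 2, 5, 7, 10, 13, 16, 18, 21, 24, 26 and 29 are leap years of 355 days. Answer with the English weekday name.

This is JDN 2097710 (27 March 1031 Gregorian).
JDN 2097710 mod 7 = 6, and JDN 0 was a Monday, so this is a Sunday.

Sunday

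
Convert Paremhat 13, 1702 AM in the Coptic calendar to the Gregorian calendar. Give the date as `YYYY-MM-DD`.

1986-03-22

Julian Day Number of the source date = 2446512.
Converting JDN 2446512 to the Gregorian calendar gives 22 March 1986 CE.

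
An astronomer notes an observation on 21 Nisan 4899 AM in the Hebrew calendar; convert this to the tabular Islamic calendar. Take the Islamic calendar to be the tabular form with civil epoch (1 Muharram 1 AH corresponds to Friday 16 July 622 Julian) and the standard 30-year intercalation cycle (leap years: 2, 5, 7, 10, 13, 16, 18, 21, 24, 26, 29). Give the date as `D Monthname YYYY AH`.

Julian Day Number of the source date = 2137160.
Converting JDN 2137160 to the tabular Islamic calendar gives 21 Rajab 533 AH.

21 Rajab 533 AH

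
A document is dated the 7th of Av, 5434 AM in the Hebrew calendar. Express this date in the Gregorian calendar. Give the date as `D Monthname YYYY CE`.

9 August 1674 CE

Julian Day Number of the source date = 2332697.
Converting JDN 2332697 to the Gregorian calendar gives 9 August 1674 CE.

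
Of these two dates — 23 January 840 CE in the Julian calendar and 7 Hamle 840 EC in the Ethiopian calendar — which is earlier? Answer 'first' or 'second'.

The two dates have Julian Day Numbers 2027890 and 2030972 respectively.
Since 2027890 < 2030972, the first date comes first.

first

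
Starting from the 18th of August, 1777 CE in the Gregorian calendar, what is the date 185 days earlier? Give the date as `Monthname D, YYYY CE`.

Counting 185 days back from JDN 2370326 reaches JDN 2370141, which is February 14, 1777 CE.

February 14, 1777 CE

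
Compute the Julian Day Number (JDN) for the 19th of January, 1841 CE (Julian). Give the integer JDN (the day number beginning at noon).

2393502

Equivalently 31 January 1841 (Gregorian).
JDN 2451545 is 1 January 2000 CE (Gregorian); the target day is −58043 days from there, so JDN = 2393502.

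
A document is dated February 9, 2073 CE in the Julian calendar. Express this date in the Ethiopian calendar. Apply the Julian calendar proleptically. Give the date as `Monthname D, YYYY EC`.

Yekatit 15, 2065 EC

Julian Day Number of the source date = 2478261.
Converting JDN 2478261 to the Ethiopian calendar gives 15 Yekatit 2065 EC.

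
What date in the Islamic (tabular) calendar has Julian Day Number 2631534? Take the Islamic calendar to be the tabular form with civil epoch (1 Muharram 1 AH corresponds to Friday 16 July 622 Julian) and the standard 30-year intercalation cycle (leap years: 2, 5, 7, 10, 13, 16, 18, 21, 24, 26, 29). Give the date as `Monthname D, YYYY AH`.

Sha'ban 23, 1928 AH

The Gregorian equivalent of JDN 2631534 is 16 October 2492.
In the tabular Islamic calendar that day is Sha'ban 23, 1928 AH.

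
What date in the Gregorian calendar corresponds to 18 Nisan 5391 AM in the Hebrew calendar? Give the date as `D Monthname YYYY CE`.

20 April 1631 CE

Both dates share Julian Day Number 2316880; in the Gregorian calendar that is 20 April 1631 CE.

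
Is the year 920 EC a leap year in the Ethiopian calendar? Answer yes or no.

920 mod 4 = 0; in the Ethiopian calendar a year is leap when year mod 4 = 3, so it is a common year.

no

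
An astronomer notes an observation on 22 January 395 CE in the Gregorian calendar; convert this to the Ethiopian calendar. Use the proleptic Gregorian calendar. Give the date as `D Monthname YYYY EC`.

26 Tir 387 EC

Both dates share Julian Day Number 1865352; in the Ethiopian calendar that is 26 Tir 387 EC.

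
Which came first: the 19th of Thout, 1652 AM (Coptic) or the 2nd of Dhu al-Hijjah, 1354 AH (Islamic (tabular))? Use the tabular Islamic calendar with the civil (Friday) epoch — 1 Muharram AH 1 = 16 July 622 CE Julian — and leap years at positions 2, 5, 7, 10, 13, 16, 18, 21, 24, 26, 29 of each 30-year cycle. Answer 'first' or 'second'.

Converting both to JDN: 2428076 vs 2428224; the smaller is the first.

first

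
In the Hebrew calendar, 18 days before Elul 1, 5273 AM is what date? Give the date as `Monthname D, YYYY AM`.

The starting date is JDN 2273896; 2273896 − 18 = 2273878.
JDN 2273878 corresponds to Av 13, 5273 AM.

Av 13, 5273 AM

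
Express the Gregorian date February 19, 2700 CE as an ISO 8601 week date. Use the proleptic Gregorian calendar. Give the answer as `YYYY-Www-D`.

The weekday is Monday (ISO weekday 1).
That Monday belongs to ISO week 8 of ISO year 2700.

2700-W08-1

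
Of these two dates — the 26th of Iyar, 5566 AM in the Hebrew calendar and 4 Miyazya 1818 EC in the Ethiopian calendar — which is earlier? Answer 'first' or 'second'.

first

The two dates have Julian Day Numbers 2380821 and 2388093 respectively.
Since 2380821 < 2388093, the first date comes first.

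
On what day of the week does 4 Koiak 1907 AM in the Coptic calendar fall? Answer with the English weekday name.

Tuesday

In the Gregorian calendar this is 14 December 2190 (JDN 2521289).
2521289 ≡ 1 (mod 7); counting from Monday = 0 gives Tuesday.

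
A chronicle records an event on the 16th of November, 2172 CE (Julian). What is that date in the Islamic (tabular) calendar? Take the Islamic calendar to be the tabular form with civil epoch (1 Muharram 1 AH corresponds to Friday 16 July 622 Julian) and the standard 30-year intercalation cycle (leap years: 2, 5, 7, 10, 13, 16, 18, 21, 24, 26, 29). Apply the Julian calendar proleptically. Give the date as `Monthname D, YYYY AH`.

Dhu al-Hijjah 13, 1598 AH

Julian Day Number of the source date = 2514701.
Converting JDN 2514701 to the tabular Islamic calendar gives 13 Dhu al-Hijjah 1598 AH.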